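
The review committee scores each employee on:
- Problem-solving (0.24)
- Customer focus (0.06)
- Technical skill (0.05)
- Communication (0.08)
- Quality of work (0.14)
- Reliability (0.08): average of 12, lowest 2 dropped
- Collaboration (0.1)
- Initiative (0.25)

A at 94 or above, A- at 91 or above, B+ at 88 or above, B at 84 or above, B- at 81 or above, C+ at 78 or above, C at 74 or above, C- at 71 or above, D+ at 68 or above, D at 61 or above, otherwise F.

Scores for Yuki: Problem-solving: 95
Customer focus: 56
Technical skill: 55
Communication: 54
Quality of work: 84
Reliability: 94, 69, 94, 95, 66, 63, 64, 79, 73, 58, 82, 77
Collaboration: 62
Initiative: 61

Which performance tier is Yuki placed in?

Reliability: drop 58, 63 → average of remaining 10 = 793/10 = 79.3
Weighted total:
  Problem-solving 95 × 0.24 = 22.8
  Customer focus 56 × 0.06 = 3.36
  Technical skill 55 × 0.05 = 2.75
  Communication 54 × 0.08 = 4.32
  Quality of work 84 × 0.14 = 11.76
  Reliability 79.3 × 0.08 = 6.344
  Collaboration 62 × 0.1 = 6.2
  Initiative 61 × 0.25 = 15.25
Sum = 72.784
72.784 is ≥ 71 and < 74 → C-

C-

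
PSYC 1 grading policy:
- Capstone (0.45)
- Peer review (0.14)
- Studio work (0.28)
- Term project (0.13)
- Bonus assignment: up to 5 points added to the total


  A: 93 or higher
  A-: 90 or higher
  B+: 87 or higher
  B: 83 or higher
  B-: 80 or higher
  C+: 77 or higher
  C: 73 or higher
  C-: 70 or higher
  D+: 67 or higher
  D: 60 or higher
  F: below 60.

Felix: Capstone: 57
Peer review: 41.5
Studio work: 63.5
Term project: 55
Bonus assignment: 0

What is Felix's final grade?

Weighted total:
  Capstone 57 × 0.45 = 25.65
  Peer review 41.5 × 0.14 = 5.81
  Studio work 63.5 × 0.28 = 17.78
  Term project 55 × 0.13 = 7.15
Sum = 56.39
Bonus assignment: 56.39 + 0 = 56.39
56.39 < 60 → F

F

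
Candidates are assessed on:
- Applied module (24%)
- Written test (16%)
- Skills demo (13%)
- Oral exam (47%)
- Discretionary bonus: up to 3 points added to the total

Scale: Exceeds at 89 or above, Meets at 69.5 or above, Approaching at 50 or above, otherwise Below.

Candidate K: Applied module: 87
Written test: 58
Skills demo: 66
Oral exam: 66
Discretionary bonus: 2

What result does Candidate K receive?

Weighted total:
  Applied module 87 × 0.24 = 20.88
  Written test 58 × 0.16 = 9.28
  Skills demo 66 × 0.13 = 8.58
  Oral exam 66 × 0.47 = 31.02
Sum = 69.76
Discretionary bonus: 69.76 + 2 = 71.76
71.76 is ≥ 69.5 and < 89 → Meets

Meets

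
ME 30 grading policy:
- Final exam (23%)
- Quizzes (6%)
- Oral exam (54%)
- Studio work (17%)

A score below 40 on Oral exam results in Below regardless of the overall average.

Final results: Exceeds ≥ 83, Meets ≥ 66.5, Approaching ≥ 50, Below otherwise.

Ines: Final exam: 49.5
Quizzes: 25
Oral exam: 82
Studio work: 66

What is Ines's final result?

Oral exam score 82 ≥ 40: minimum met.
Weighted total:
  Final exam 49.5 × 0.23 = 11.385
  Quizzes 25 × 0.06 = 1.5
  Oral exam 82 × 0.54 = 44.28
  Studio work 66 × 0.17 = 11.22
Sum = 68.385
68.385 is ≥ 66.5 and < 83 → Meets

Meets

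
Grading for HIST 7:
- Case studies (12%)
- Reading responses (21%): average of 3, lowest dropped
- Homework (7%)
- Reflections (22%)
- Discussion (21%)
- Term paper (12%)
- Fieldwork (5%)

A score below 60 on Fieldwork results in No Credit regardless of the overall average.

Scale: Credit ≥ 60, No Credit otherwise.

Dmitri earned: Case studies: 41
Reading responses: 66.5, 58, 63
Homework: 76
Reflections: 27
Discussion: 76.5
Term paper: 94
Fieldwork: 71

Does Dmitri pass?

Reading responses: drop 58 → average of remaining 2 = 129.5/2 = 64.75
Fieldwork score 71 ≥ 60: minimum met.
Weighted total:
  Case studies 41 × 0.12 = 4.92
  Reading responses 64.75 × 0.21 = 13.5975
  Homework 76 × 0.07 = 5.32
  Reflections 27 × 0.22 = 5.94
  Discussion 76.5 × 0.21 = 16.065
  Term paper 94 × 0.12 = 11.28
  Fieldwork 71 × 0.05 = 3.55
Sum = 60.6725
60.6725 ≥ 60 → Credit

Credit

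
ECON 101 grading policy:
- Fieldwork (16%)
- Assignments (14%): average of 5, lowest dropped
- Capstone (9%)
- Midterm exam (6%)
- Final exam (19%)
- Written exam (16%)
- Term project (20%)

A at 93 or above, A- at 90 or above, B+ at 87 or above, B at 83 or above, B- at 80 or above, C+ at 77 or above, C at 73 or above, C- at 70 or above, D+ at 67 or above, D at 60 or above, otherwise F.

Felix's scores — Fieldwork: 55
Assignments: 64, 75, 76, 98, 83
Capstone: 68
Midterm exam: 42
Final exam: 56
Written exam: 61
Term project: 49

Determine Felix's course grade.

Assignments: drop 64 → average of remaining 4 = 332/4 = 83
Weighted total:
  Fieldwork 55 × 0.16 = 8.8
  Assignments 83 × 0.14 = 11.62
  Capstone 68 × 0.09 = 6.12
  Midterm exam 42 × 0.06 = 2.52
  Final exam 56 × 0.19 = 10.64
  Written exam 61 × 0.16 = 9.76
  Term project 49 × 0.2 = 9.8
Sum = 59.26
59.26 < 60 → F

F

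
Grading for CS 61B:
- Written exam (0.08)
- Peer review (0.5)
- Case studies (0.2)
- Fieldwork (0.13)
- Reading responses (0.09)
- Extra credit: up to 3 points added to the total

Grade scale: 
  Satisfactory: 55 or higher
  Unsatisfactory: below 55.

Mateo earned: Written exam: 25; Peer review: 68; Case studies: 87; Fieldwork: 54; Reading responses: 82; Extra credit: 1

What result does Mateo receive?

Weighted total:
  Written exam 25 × 0.08 = 2
  Peer review 68 × 0.5 = 34
  Case studies 87 × 0.2 = 17.4
  Fieldwork 54 × 0.13 = 7.02
  Reading responses 82 × 0.09 = 7.38
Sum = 67.8
Extra credit: 67.8 + 1 = 68.8
68.8 ≥ 55 → Satisfactory

Satisfactory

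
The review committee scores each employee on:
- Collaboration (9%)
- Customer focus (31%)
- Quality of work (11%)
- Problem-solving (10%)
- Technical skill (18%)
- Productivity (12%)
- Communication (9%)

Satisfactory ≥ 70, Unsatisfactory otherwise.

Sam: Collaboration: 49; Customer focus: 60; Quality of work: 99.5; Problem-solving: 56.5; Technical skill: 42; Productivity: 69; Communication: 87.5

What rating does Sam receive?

Weighted total:
  Collaboration 49 × 0.09 = 4.41
  Customer focus 60 × 0.31 = 18.6
  Quality of work 99.5 × 0.11 = 10.945
  Problem-solving 56.5 × 0.1 = 5.65
  Technical skill 42 × 0.18 = 7.56
  Productivity 69 × 0.12 = 8.28
  Communication 87.5 × 0.09 = 7.875
Sum = 63.32
63.32 < 70 → Unsatisfactory

Unsatisfactory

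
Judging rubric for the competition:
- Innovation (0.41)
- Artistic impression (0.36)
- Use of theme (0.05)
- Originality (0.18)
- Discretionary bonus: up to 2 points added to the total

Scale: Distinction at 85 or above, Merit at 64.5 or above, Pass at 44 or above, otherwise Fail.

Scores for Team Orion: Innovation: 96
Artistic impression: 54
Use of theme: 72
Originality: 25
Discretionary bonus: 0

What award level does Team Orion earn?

Weighted total:
  Innovation 96 × 0.41 = 39.36
  Artistic impression 54 × 0.36 = 19.44
  Use of theme 72 × 0.05 = 3.6
  Originality 25 × 0.18 = 4.5
Sum = 66.9
Discretionary bonus: 66.9 + 0 = 66.9
66.9 is ≥ 64.5 and < 85 → Merit

Merit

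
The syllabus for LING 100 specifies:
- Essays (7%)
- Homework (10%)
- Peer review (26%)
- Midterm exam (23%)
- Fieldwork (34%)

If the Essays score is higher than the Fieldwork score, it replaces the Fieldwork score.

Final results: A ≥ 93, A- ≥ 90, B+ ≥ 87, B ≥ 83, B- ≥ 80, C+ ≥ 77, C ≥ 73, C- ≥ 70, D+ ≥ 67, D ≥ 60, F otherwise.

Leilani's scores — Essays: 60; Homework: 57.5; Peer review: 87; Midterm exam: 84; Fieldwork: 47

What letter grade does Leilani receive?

C-

Essays (60) > Fieldwork (47), so Fieldwork counts as 60.
Weighted total:
  Essays 60 × 0.07 = 4.2
  Homework 57.5 × 0.1 = 5.75
  Peer review 87 × 0.26 = 22.62
  Midterm exam 84 × 0.23 = 19.32
  Fieldwork 60 × 0.34 = 20.4
Sum = 72.29
72.29 is ≥ 70 and < 73 → C-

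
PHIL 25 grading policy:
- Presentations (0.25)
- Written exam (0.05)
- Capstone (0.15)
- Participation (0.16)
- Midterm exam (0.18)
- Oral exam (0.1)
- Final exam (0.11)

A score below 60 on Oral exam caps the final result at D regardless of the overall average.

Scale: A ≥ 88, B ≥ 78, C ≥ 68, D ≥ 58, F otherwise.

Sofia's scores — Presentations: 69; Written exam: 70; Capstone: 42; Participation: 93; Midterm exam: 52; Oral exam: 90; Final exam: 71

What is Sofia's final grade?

Oral exam score 90 ≥ 60: minimum met.
Weighted total:
  Presentations 69 × 0.25 = 17.25
  Written exam 70 × 0.05 = 3.5
  Capstone 42 × 0.15 = 6.3
  Participation 93 × 0.16 = 14.88
  Midterm exam 52 × 0.18 = 9.36
  Oral exam 90 × 0.1 = 9
  Final exam 71 × 0.11 = 7.81
Sum = 68.1
68.1 is ≥ 68 and < 78 → C

C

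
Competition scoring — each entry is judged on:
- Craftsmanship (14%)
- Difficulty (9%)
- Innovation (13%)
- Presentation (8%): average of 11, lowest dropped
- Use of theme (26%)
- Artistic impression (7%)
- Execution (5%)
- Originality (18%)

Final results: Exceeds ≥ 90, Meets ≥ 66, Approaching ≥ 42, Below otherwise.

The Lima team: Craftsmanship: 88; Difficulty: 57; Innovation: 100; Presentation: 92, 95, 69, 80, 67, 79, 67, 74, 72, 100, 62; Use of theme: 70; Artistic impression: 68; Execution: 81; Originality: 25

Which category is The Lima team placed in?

Presentation: drop 62 → average of remaining 10 = 795/10 = 79.5
Weighted total:
  Craftsmanship 88 × 0.14 = 12.32
  Difficulty 57 × 0.09 = 5.13
  Innovation 100 × 0.13 = 13
  Presentation 79.5 × 0.08 = 6.36
  Use of theme 70 × 0.26 = 18.2
  Artistic impression 68 × 0.07 = 4.76
  Execution 81 × 0.05 = 4.05
  Originality 25 × 0.18 = 4.5
Sum = 68.32
68.32 is ≥ 66 and < 90 → Meets

Meets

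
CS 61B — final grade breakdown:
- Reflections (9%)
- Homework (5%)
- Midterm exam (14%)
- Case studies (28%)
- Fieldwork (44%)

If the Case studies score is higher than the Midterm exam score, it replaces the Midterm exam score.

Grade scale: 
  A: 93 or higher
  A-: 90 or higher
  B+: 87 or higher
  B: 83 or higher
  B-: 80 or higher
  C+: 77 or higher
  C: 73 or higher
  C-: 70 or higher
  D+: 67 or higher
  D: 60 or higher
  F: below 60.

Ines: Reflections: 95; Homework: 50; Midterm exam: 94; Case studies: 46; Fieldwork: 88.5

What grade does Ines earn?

C

Case studies (46) ≤ Midterm exam (94), so Midterm exam stays at 94.
Weighted total:
  Reflections 95 × 0.09 = 8.55
  Homework 50 × 0.05 = 2.5
  Midterm exam 94 × 0.14 = 13.16
  Case studies 46 × 0.28 = 12.88
  Fieldwork 88.5 × 0.44 = 38.94
Sum = 76.03
76.03 is ≥ 73 and < 77 → C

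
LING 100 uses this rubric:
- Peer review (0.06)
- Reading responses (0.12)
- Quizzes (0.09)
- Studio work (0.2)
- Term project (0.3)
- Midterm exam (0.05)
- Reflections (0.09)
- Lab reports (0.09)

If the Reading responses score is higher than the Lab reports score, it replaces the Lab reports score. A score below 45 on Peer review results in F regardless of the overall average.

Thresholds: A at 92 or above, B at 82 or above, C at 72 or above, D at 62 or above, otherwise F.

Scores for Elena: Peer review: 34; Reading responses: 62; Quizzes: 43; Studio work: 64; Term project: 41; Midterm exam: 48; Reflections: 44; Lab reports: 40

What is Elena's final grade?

Reading responses (62) > Lab reports (40), so Lab reports counts as 62.
Peer review score 34 < 45: minimum not met.
Weighted total:
  Peer review 34 × 0.06 = 2.04
  Reading responses 62 × 0.12 = 7.44
  Quizzes 43 × 0.09 = 3.87
  Studio work 64 × 0.2 = 12.8
  Term project 41 × 0.3 = 12.3
  Midterm exam 48 × 0.05 = 2.4
  Reflections 44 × 0.09 = 3.96
  Lab reports 62 × 0.09 = 5.58
Sum = 50.39
Because the Peer review minimum was not met, the result is F.

F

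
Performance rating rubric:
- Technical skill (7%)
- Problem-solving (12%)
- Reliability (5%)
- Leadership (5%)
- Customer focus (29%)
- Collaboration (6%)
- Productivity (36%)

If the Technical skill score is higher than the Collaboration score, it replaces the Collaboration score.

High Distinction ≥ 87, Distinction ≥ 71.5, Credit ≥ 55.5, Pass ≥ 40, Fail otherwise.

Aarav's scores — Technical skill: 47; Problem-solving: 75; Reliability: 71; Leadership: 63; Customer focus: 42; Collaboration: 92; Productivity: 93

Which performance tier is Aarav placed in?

Credit

Technical skill (47) ≤ Collaboration (92), so Collaboration stays at 92.
Weighted total:
  Technical skill 47 × 0.07 = 3.29
  Problem-solving 75 × 0.12 = 9
  Reliability 71 × 0.05 = 3.55
  Leadership 63 × 0.05 = 3.15
  Customer focus 42 × 0.29 = 12.18
  Collaboration 92 × 0.06 = 5.52
  Productivity 93 × 0.36 = 33.48
Sum = 70.17
70.17 is ≥ 55.5 and < 71.5 → Credit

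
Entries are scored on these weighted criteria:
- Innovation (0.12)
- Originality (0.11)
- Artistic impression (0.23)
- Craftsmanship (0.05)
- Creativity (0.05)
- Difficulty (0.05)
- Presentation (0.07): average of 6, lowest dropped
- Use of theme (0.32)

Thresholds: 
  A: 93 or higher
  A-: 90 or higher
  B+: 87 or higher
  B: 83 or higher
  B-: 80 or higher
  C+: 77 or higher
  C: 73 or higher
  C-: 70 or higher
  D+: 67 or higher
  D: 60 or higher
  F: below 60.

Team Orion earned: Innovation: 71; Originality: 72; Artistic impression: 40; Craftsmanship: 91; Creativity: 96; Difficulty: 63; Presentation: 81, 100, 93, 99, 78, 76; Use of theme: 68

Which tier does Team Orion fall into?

D

Presentation: drop 76 → average of remaining 5 = 451/5 = 90.2
Weighted total:
  Innovation 71 × 0.12 = 8.52
  Originality 72 × 0.11 = 7.92
  Artistic impression 40 × 0.23 = 9.2
  Craftsmanship 91 × 0.05 = 4.55
  Creativity 96 × 0.05 = 4.8
  Difficulty 63 × 0.05 = 3.15
  Presentation 90.2 × 0.07 = 6.314
  Use of theme 68 × 0.32 = 21.76
Sum = 66.214
66.214 is ≥ 60 and < 67 → D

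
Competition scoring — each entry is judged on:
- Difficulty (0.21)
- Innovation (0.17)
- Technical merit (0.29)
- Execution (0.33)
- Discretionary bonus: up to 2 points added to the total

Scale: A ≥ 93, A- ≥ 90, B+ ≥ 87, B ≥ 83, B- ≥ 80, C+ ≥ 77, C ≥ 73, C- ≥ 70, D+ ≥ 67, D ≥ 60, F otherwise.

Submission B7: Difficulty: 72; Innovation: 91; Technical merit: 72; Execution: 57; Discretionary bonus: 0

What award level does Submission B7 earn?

C-

Weighted total:
  Difficulty 72 × 0.21 = 15.12
  Innovation 91 × 0.17 = 15.47
  Technical merit 72 × 0.29 = 20.88
  Execution 57 × 0.33 = 18.81
Sum = 70.28
Discretionary bonus: 70.28 + 0 = 70.28
70.28 is ≥ 70 and < 73 → C-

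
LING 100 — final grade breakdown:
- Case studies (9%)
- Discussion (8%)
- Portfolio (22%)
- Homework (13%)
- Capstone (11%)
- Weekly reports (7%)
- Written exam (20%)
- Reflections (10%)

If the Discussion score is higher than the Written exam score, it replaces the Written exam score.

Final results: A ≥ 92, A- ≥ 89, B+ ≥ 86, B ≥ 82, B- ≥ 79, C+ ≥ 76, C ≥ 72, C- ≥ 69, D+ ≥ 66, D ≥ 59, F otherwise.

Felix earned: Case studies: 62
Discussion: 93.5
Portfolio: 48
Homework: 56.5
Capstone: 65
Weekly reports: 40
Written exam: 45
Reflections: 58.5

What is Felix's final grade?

D

Discussion (93.5) > Written exam (45), so Written exam counts as 93.5.
Weighted total:
  Case studies 62 × 0.09 = 5.58
  Discussion 93.5 × 0.08 = 7.48
  Portfolio 48 × 0.22 = 10.56
  Homework 56.5 × 0.13 = 7.345
  Capstone 65 × 0.11 = 7.15
  Weekly reports 40 × 0.07 = 2.8
  Written exam 93.5 × 0.2 = 18.7
  Reflections 58.5 × 0.1 = 5.85
Sum = 65.465
65.465 is ≥ 59 and < 66 → D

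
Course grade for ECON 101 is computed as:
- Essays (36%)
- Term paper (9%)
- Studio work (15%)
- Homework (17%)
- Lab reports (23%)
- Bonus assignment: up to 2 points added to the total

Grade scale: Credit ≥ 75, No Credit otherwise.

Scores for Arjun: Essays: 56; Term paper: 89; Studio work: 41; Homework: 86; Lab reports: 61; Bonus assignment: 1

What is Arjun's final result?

Weighted total:
  Essays 56 × 0.36 = 20.16
  Term paper 89 × 0.09 = 8.01
  Studio work 41 × 0.15 = 6.15
  Homework 86 × 0.17 = 14.62
  Lab reports 61 × 0.23 = 14.03
Sum = 62.97
Bonus assignment: 62.97 + 1 = 63.97
63.97 < 75 → No Credit

No Credit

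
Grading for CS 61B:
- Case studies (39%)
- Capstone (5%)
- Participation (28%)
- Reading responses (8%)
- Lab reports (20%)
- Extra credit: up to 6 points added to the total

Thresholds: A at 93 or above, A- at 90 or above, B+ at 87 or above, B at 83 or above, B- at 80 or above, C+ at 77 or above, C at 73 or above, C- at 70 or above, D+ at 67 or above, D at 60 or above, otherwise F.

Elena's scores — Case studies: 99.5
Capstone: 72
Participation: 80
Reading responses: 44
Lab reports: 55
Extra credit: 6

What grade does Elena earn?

B

Weighted total:
  Case studies 99.5 × 0.39 = 38.805
  Capstone 72 × 0.05 = 3.6
  Participation 80 × 0.28 = 22.4
  Reading responses 44 × 0.08 = 3.52
  Lab reports 55 × 0.2 = 11
Sum = 79.325
Extra credit: 79.325 + 6 = 85.325
85.325 is ≥ 83 and < 87 → B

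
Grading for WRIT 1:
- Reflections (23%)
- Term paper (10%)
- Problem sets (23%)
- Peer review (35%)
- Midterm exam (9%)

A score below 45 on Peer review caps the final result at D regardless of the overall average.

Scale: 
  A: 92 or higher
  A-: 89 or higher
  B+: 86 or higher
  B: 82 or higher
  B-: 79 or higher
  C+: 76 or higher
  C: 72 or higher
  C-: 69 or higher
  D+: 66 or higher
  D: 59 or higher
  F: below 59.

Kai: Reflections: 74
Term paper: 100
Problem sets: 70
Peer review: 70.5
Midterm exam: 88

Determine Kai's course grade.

C

Peer review score 70.5 ≥ 45: minimum met.
Weighted total:
  Reflections 74 × 0.23 = 17.02
  Term paper 100 × 0.1 = 10
  Problem sets 70 × 0.23 = 16.1
  Peer review 70.5 × 0.35 = 24.675
  Midterm exam 88 × 0.09 = 7.92
Sum = 75.715
75.715 is ≥ 72 and < 76 → C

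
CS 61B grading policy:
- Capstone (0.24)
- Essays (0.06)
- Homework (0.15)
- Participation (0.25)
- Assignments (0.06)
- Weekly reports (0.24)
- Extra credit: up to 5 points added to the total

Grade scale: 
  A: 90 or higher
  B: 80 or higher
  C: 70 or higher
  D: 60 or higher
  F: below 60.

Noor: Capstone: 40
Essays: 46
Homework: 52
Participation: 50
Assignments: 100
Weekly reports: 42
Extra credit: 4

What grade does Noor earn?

Weighted total:
  Capstone 40 × 0.24 = 9.6
  Essays 46 × 0.06 = 2.76
  Homework 52 × 0.15 = 7.8
  Participation 50 × 0.25 = 12.5
  Assignments 100 × 0.06 = 6
  Weekly reports 42 × 0.24 = 10.08
Sum = 48.74
Extra credit: 48.74 + 4 = 52.74
52.74 < 60 → F

F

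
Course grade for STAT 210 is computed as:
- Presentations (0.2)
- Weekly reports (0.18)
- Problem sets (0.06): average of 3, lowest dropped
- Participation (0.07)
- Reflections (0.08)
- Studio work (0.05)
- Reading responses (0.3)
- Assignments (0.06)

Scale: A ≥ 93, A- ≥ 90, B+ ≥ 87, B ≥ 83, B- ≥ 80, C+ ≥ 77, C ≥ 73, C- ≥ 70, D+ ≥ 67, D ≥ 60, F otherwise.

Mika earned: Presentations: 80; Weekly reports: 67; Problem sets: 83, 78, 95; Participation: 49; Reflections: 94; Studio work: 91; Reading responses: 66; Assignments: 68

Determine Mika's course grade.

Problem sets: drop 78 → average of remaining 2 = 178/2 = 89
Weighted total:
  Presentations 80 × 0.2 = 16
  Weekly reports 67 × 0.18 = 12.06
  Problem sets 89 × 0.06 = 5.34
  Participation 49 × 0.07 = 3.43
  Reflections 94 × 0.08 = 7.52
  Studio work 91 × 0.05 = 4.55
  Reading responses 66 × 0.3 = 19.8
  Assignments 68 × 0.06 = 4.08
Sum = 72.78
72.78 is ≥ 70 and < 73 → C-

C-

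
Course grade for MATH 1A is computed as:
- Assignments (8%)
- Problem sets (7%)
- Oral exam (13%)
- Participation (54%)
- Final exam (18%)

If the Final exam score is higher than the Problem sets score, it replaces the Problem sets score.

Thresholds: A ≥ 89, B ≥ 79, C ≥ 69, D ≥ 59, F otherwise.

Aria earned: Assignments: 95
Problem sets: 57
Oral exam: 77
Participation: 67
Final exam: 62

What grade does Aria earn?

Final exam (62) > Problem sets (57), so Problem sets counts as 62.
Weighted total:
  Assignments 95 × 0.08 = 7.6
  Problem sets 62 × 0.07 = 4.34
  Oral exam 77 × 0.13 = 10.01
  Participation 67 × 0.54 = 36.18
  Final exam 62 × 0.18 = 11.16
Sum = 69.29
69.29 is ≥ 69 and < 79 → C

C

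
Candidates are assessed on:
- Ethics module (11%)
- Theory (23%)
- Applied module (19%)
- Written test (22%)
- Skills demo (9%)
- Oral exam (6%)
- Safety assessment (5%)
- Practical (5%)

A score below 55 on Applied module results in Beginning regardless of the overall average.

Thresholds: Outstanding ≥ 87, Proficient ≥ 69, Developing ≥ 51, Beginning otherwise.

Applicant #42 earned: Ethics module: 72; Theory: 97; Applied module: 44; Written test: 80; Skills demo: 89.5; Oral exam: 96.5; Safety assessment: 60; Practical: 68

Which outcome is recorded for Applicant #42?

Beginning

Applied module score 44 < 55: minimum not met.
Weighted total:
  Ethics module 72 × 0.11 = 7.92
  Theory 97 × 0.23 = 22.31
  Applied module 44 × 0.19 = 8.36
  Written test 80 × 0.22 = 17.6
  Skills demo 89.5 × 0.09 = 8.055
  Oral exam 96.5 × 0.06 = 5.79
  Safety assessment 60 × 0.05 = 3
  Practical 68 × 0.05 = 3.4
Sum = 76.435
Because the Applied module minimum was not met, the result is Beginning.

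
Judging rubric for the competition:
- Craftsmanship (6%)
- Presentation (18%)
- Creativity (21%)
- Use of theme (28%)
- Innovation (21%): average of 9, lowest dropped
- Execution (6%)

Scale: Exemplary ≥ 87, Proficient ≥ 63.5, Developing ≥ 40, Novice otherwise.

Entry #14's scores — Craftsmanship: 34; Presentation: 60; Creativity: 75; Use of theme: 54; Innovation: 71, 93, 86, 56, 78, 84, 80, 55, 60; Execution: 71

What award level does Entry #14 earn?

Proficient

Innovation: drop 55 → average of remaining 8 = 608/8 = 76
Weighted total:
  Craftsmanship 34 × 0.06 = 2.04
  Presentation 60 × 0.18 = 10.8
  Creativity 75 × 0.21 = 15.75
  Use of theme 54 × 0.28 = 15.12
  Innovation 76 × 0.21 = 15.96
  Execution 71 × 0.06 = 4.26
Sum = 63.93
63.93 is ≥ 63.5 and < 87 → Proficient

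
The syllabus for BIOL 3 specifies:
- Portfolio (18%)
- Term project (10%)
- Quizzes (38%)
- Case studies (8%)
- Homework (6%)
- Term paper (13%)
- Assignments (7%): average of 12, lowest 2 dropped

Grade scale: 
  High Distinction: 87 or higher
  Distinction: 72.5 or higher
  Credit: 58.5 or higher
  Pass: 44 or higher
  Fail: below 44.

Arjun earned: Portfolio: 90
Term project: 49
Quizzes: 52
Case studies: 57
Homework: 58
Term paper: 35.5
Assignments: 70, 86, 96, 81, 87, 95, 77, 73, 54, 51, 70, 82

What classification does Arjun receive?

Assignments: drop 51, 54 → average of remaining 10 = 817/10 = 81.7
Weighted total:
  Portfolio 90 × 0.18 = 16.2
  Term project 49 × 0.1 = 4.9
  Quizzes 52 × 0.38 = 19.76
  Case studies 57 × 0.08 = 4.56
  Homework 58 × 0.06 = 3.48
  Term paper 35.5 × 0.13 = 4.615
  Assignments 81.7 × 0.07 = 5.719
Sum = 59.234
59.234 is ≥ 58.5 and < 72.5 → Credit

Credit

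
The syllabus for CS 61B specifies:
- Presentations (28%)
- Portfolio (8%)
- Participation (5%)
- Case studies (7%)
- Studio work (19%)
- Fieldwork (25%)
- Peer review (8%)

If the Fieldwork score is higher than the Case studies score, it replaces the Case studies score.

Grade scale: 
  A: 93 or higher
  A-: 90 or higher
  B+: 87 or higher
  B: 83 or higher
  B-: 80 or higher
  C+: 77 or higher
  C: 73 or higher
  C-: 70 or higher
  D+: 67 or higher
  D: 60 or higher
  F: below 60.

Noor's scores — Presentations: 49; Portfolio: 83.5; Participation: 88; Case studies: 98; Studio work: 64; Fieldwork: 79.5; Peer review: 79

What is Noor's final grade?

Fieldwork (79.5) ≤ Case studies (98), so Case studies stays at 98.
Weighted total:
  Presentations 49 × 0.28 = 13.72
  Portfolio 83.5 × 0.08 = 6.68
  Participation 88 × 0.05 = 4.4
  Case studies 98 × 0.07 = 6.86
  Studio work 64 × 0.19 = 12.16
  Fieldwork 79.5 × 0.25 = 19.875
  Peer review 79 × 0.08 = 6.32
Sum = 70.015
70.015 is ≥ 70 and < 73 → C-

C-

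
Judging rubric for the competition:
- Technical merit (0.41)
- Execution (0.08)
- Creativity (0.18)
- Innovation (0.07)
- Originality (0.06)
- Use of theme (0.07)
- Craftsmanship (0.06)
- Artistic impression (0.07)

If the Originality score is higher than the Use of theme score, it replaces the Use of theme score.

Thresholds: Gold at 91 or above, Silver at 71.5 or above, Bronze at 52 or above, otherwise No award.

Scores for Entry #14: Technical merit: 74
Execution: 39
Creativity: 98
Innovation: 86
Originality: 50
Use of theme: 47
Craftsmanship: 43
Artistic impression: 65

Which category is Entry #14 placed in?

Bronze

Originality (50) > Use of theme (47), so Use of theme counts as 50.
Weighted total:
  Technical merit 74 × 0.41 = 30.34
  Execution 39 × 0.08 = 3.12
  Creativity 98 × 0.18 = 17.64
  Innovation 86 × 0.07 = 6.02
  Originality 50 × 0.06 = 3
  Use of theme 50 × 0.07 = 3.5
  Craftsmanship 43 × 0.06 = 2.58
  Artistic impression 65 × 0.07 = 4.55
Sum = 70.75
70.75 is ≥ 52 and < 71.5 → Bronze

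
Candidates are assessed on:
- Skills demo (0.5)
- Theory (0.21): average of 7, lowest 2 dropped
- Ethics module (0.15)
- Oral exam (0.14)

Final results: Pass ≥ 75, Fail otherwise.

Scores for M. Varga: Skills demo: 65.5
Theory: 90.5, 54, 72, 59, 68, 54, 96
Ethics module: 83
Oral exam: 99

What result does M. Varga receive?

Theory: drop 54, 54 → average of remaining 5 = 385.5/5 = 77.1
Weighted total:
  Skills demo 65.5 × 0.5 = 32.75
  Theory 77.1 × 0.21 = 16.191
  Ethics module 83 × 0.15 = 12.45
  Oral exam 99 × 0.14 = 13.86
Sum = 75.251
75.251 ≥ 75 → Pass

Pass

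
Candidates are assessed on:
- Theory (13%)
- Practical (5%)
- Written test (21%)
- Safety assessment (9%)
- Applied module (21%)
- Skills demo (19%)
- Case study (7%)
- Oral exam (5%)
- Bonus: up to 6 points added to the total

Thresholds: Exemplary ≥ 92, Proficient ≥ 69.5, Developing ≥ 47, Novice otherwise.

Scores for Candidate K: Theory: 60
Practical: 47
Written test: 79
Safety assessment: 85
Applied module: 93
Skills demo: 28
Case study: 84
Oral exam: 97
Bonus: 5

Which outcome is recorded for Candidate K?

Weighted total:
  Theory 60 × 0.13 = 7.8
  Practical 47 × 0.05 = 2.35
  Written test 79 × 0.21 = 16.59
  Safety assessment 85 × 0.09 = 7.65
  Applied module 93 × 0.21 = 19.53
  Skills demo 28 × 0.19 = 5.32
  Case study 84 × 0.07 = 5.88
  Oral exam 97 × 0.05 = 4.85
Sum = 69.97
Bonus: 69.97 + 5 = 74.97
74.97 is ≥ 69.5 and < 92 → Proficient

Proficient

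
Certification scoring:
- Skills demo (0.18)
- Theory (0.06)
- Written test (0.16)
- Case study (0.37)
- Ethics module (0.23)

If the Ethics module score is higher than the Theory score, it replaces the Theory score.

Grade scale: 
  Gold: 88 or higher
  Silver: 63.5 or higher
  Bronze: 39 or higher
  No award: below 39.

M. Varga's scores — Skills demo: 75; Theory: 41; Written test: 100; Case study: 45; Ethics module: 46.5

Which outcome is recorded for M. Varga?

Bronze

Ethics module (46.5) > Theory (41), so Theory counts as 46.5.
Weighted total:
  Skills demo 75 × 0.18 = 13.5
  Theory 46.5 × 0.06 = 2.79
  Written test 100 × 0.16 = 16
  Case study 45 × 0.37 = 16.65
  Ethics module 46.5 × 0.23 = 10.695
Sum = 59.635
59.635 is ≥ 39 and < 63.5 → Bronze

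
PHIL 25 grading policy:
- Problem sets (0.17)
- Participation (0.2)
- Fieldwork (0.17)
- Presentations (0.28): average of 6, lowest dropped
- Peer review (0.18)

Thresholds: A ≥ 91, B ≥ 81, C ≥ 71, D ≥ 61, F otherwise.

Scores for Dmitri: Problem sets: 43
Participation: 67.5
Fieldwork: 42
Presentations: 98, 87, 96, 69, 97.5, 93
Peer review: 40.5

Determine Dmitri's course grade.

Presentations: drop 69 → average of remaining 5 = 471.5/5 = 94.3
Weighted total:
  Problem sets 43 × 0.17 = 7.31
  Participation 67.5 × 0.2 = 13.5
  Fieldwork 42 × 0.17 = 7.14
  Presentations 94.3 × 0.28 = 26.404
  Peer review 40.5 × 0.18 = 7.29
Sum = 61.644
61.644 is ≥ 61 and < 71 → D

D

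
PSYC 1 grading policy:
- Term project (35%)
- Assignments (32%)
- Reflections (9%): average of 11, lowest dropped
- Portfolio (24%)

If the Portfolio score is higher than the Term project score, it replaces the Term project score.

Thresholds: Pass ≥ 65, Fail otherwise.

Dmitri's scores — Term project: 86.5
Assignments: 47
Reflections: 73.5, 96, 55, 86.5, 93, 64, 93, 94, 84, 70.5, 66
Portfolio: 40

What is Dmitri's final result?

Fail

Reflections: drop 55 → average of remaining 10 = 820.5/10 = 82.05
Portfolio (40) ≤ Term project (86.5), so Term project stays at 86.5.
Weighted total:
  Term project 86.5 × 0.35 = 30.275
  Assignments 47 × 0.32 = 15.04
  Reflections 82.05 × 0.09 = 7.3845
  Portfolio 40 × 0.24 = 9.6
Sum = 62.2995
62.2995 < 65 → Fail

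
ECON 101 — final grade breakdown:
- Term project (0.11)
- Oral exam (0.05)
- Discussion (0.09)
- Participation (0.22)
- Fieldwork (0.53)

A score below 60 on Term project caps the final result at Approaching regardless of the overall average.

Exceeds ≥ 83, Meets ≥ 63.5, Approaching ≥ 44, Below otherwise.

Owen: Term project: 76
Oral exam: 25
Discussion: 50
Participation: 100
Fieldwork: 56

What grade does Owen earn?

Meets

Term project score 76 ≥ 60: minimum met.
Weighted total:
  Term project 76 × 0.11 = 8.36
  Oral exam 25 × 0.05 = 1.25
  Discussion 50 × 0.09 = 4.5
  Participation 100 × 0.22 = 22
  Fieldwork 56 × 0.53 = 29.68
Sum = 65.79
65.79 is ≥ 63.5 and < 83 → Meets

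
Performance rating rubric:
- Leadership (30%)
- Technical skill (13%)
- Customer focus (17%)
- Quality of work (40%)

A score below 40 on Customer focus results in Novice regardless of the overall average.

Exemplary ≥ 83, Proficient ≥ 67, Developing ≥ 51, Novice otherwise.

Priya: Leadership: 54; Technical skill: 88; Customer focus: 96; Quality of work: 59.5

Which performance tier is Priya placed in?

Proficient

Customer focus score 96 ≥ 40: minimum met.
Weighted total:
  Leadership 54 × 0.3 = 16.2
  Technical skill 88 × 0.13 = 11.44
  Customer focus 96 × 0.17 = 16.32
  Quality of work 59.5 × 0.4 = 23.8
Sum = 67.76
67.76 is ≥ 67 and < 83 → Proficient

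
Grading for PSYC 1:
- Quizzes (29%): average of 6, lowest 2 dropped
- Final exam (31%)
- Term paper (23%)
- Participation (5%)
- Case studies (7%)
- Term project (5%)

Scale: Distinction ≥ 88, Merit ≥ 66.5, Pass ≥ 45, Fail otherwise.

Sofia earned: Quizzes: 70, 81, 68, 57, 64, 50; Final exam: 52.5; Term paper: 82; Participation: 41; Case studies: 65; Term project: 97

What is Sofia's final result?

Merit

Quizzes: drop 50, 57 → average of remaining 4 = 283/4 = 70.75
Weighted total:
  Quizzes 70.75 × 0.29 = 20.5175
  Final exam 52.5 × 0.31 = 16.275
  Term paper 82 × 0.23 = 18.86
  Participation 41 × 0.05 = 2.05
  Case studies 65 × 0.07 = 4.55
  Term project 97 × 0.05 = 4.85
Sum = 67.1025
67.1025 is ≥ 66.5 and < 88 → Merit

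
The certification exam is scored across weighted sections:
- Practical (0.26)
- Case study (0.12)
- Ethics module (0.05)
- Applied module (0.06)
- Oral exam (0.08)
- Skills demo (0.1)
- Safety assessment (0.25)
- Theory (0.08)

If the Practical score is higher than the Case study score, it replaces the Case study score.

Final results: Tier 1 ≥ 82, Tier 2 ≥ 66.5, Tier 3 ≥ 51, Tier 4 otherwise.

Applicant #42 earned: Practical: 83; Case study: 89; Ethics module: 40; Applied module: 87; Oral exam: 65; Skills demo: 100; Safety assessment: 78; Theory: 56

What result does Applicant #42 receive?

Tier 2

Practical (83) ≤ Case study (89), so Case study stays at 89.
Weighted total:
  Practical 83 × 0.26 = 21.58
  Case study 89 × 0.12 = 10.68
  Ethics module 40 × 0.05 = 2
  Applied module 87 × 0.06 = 5.22
  Oral exam 65 × 0.08 = 5.2
  Skills demo 100 × 0.1 = 10
  Safety assessment 78 × 0.25 = 19.5
  Theory 56 × 0.08 = 4.48
Sum = 78.66
78.66 is ≥ 66.5 and < 82 → Tier 2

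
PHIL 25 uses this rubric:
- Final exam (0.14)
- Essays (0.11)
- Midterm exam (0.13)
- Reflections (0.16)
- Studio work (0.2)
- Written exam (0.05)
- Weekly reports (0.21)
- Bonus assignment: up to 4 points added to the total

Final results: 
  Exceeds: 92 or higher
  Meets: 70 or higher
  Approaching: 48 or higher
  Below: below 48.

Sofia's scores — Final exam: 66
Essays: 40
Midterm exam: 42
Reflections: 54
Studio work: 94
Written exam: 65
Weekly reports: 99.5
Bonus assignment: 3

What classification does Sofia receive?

Weighted total:
  Final exam 66 × 0.14 = 9.24
  Essays 40 × 0.11 = 4.4
  Midterm exam 42 × 0.13 = 5.46
  Reflections 54 × 0.16 = 8.64
  Studio work 94 × 0.2 = 18.8
  Written exam 65 × 0.05 = 3.25
  Weekly reports 99.5 × 0.21 = 20.895
Sum = 70.685
Bonus assignment: 70.685 + 3 = 73.685
73.685 is ≥ 70 and < 92 → Meets

Meets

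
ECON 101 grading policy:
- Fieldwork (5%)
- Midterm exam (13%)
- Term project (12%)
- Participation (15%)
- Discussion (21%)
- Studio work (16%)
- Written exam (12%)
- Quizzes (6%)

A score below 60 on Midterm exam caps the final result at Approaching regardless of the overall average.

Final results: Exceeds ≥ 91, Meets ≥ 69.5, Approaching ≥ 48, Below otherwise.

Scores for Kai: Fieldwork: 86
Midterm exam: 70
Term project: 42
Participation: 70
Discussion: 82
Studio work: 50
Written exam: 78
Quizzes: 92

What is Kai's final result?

Midterm exam score 70 ≥ 60: minimum met.
Weighted total:
  Fieldwork 86 × 0.05 = 4.3
  Midterm exam 70 × 0.13 = 9.1
  Term project 42 × 0.12 = 5.04
  Participation 70 × 0.15 = 10.5
  Discussion 82 × 0.21 = 17.22
  Studio work 50 × 0.16 = 8
  Written exam 78 × 0.12 = 9.36
  Quizzes 92 × 0.06 = 5.52
Sum = 69.04
69.04 is ≥ 48 and < 69.5 → Approaching

Approaching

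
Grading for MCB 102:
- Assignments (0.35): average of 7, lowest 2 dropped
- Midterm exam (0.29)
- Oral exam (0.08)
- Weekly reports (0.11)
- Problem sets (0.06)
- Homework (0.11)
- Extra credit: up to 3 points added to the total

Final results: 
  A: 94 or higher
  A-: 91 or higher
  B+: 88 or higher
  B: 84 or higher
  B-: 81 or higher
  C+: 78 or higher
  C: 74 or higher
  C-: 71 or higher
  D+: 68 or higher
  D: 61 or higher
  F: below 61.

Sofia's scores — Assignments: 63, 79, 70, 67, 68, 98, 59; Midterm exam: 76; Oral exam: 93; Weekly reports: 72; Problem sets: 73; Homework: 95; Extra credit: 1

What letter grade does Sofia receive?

C+

Assignments: drop 59, 63 → average of remaining 5 = 382/5 = 76.4
Weighted total:
  Assignments 76.4 × 0.35 = 26.74
  Midterm exam 76 × 0.29 = 22.04
  Oral exam 93 × 0.08 = 7.44
  Weekly reports 72 × 0.11 = 7.92
  Problem sets 73 × 0.06 = 4.38
  Homework 95 × 0.11 = 10.45
Sum = 78.97
Extra credit: 78.97 + 1 = 79.97
79.97 is ≥ 78 and < 81 → C+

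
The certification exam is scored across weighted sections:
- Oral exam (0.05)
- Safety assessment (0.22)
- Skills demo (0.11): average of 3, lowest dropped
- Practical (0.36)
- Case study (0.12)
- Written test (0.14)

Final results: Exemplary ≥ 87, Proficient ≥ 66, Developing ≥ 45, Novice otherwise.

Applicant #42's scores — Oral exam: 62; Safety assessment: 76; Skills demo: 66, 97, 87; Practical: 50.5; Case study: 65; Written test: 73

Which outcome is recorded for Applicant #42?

Proficient

Skills demo: drop 66 → average of remaining 2 = 184/2 = 92
Weighted total:
  Oral exam 62 × 0.05 = 3.1
  Safety assessment 76 × 0.22 = 16.72
  Skills demo 92 × 0.11 = 10.12
  Practical 50.5 × 0.36 = 18.18
  Case study 65 × 0.12 = 7.8
  Written test 73 × 0.14 = 10.22
Sum = 66.14
66.14 is ≥ 66 and < 87 → Proficient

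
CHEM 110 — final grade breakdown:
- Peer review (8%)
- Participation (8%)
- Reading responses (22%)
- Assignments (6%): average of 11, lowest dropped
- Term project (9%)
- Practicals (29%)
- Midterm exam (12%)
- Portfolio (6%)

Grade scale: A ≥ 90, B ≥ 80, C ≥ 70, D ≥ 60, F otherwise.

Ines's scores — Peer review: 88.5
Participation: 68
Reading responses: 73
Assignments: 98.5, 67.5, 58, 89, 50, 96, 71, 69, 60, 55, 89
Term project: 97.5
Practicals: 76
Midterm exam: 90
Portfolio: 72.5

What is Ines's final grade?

Assignments: drop 50 → average of remaining 10 = 753/10 = 75.3
Weighted total:
  Peer review 88.5 × 0.08 = 7.08
  Participation 68 × 0.08 = 5.44
  Reading responses 73 × 0.22 = 16.06
  Assignments 75.3 × 0.06 = 4.518
  Term project 97.5 × 0.09 = 8.775
  Practicals 76 × 0.29 = 22.04
  Midterm exam 90 × 0.12 = 10.8
  Portfolio 72.5 × 0.06 = 4.35
Sum = 79.063
79.063 is ≥ 70 and < 80 → C

C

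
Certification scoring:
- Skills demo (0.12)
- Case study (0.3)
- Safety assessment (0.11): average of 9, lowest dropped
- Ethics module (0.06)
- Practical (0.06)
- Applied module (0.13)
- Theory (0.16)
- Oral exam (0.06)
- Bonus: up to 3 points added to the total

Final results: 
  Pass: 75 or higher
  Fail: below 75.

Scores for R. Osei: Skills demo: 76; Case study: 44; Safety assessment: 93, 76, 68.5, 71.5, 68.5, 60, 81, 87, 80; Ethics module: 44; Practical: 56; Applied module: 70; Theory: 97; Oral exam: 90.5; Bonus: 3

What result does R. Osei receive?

Safety assessment: drop 60 → average of remaining 8 = 625.5/8 = 78.1875
Weighted total:
  Skills demo 76 × 0.12 = 9.12
  Case study 44 × 0.3 = 13.2
  Safety assessment 78.1875 × 0.11 = 8.600625
  Ethics module 44 × 0.06 = 2.64
  Practical 56 × 0.06 = 3.36
  Applied module 70 × 0.13 = 9.1
  Theory 97 × 0.16 = 15.52
  Oral exam 90.5 × 0.06 = 5.43
Sum = 66.970625
Bonus: 66.970625 + 3 = 69.970625
69.970625 < 75 → Fail

Fail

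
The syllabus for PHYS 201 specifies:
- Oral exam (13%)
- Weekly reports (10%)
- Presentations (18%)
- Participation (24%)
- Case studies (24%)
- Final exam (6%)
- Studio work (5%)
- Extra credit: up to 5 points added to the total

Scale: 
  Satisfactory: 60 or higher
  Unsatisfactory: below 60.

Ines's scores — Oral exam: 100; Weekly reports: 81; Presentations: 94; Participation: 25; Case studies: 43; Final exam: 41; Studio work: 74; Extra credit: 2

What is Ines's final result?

Satisfactory

Weighted total:
  Oral exam 100 × 0.13 = 13
  Weekly reports 81 × 0.1 = 8.1
  Presentations 94 × 0.18 = 16.92
  Participation 25 × 0.24 = 6
  Case studies 43 × 0.24 = 10.32
  Final exam 41 × 0.06 = 2.46
  Studio work 74 × 0.05 = 3.7
Sum = 60.5
Extra credit: 60.5 + 2 = 62.5
62.5 ≥ 60 → Satisfactory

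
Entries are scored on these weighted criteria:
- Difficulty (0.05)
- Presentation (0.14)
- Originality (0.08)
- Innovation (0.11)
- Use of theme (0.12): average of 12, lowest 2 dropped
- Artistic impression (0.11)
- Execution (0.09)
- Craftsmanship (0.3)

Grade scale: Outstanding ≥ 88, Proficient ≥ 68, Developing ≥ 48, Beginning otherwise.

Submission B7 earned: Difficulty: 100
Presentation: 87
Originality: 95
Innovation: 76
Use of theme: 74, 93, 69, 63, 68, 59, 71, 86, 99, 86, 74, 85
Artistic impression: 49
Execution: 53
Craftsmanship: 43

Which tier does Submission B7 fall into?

Use of theme: drop 59, 63 → average of remaining 10 = 805/10 = 80.5
Weighted total:
  Difficulty 100 × 0.05 = 5
  Presentation 87 × 0.14 = 12.18
  Originality 95 × 0.08 = 7.6
  Innovation 76 × 0.11 = 8.36
  Use of theme 80.5 × 0.12 = 9.66
  Artistic impression 49 × 0.11 = 5.39
  Execution 53 × 0.09 = 4.77
  Craftsmanship 43 × 0.3 = 12.9
Sum = 65.86
65.86 is ≥ 48 and < 68 → Developing

Developing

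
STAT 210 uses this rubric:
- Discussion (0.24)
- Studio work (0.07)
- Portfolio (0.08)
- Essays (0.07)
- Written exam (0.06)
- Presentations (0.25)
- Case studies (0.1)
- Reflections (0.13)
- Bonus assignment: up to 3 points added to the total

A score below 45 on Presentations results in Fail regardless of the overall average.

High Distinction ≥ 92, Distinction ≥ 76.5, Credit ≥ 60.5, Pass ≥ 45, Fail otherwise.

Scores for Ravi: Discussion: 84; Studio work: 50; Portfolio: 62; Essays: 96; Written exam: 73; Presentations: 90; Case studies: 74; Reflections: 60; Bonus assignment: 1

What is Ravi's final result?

Distinction

Presentations score 90 ≥ 45: minimum met.
Weighted total:
  Discussion 84 × 0.24 = 20.16
  Studio work 50 × 0.07 = 3.5
  Portfolio 62 × 0.08 = 4.96
  Essays 96 × 0.07 = 6.72
  Written exam 73 × 0.06 = 4.38
  Presentations 90 × 0.25 = 22.5
  Case studies 74 × 0.1 = 7.4
  Reflections 60 × 0.13 = 7.8
Sum = 77.42
Bonus assignment: 77.42 + 1 = 78.42
78.42 is ≥ 76.5 and < 92 → Distinction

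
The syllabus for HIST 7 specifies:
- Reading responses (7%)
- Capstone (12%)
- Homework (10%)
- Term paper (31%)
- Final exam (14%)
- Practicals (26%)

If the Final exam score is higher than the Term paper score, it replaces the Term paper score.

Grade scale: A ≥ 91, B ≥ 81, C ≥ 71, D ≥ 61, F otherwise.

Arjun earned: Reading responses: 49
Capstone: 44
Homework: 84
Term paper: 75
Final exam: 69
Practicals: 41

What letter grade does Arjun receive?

F

Final exam (69) ≤ Term paper (75), so Term paper stays at 75.
Weighted total:
  Reading responses 49 × 0.07 = 3.43
  Capstone 44 × 0.12 = 5.28
  Homework 84 × 0.1 = 8.4
  Term paper 75 × 0.31 = 23.25
  Final exam 69 × 0.14 = 9.66
  Practicals 41 × 0.26 = 10.66
Sum = 60.68
60.68 < 61 → F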